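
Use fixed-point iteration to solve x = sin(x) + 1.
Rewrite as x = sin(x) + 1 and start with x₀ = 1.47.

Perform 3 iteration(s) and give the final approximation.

Equation: x = sin(x) + 1
Fixed-point form: x = sin(x) + 1
x₀ = 1.47

x_1 = g(1.470000) = 1.994924
x_2 = g(1.994924) = 1.911398
x_3 = g(1.911398) = 1.942554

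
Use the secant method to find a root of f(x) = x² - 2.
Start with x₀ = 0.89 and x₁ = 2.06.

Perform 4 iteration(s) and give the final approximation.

f(x) = x² - 2
x₀ = 0.89, x₁ = 2.06

Secant formula: x_{n+1} = x_n - f(x_n)(x_n - x_{n-1})/(f(x_n) - f(x_{n-1}))

Iteration 1:
  f(0.890000) = -1.207900
  f(2.060000) = 2.243600
  x_2 = 2.060000 - 2.243600×(2.060000 - 0.890000)/(2.243600 - (-1.207900))
       = 1.299458
Iteration 2:
  f(2.060000) = 2.243600
  f(1.299458) = -0.311410
  x_3 = 1.299458 - (-0.311410)×(1.299458 - 2.060000)/(-0.311410 - 2.243600)
       = 1.392154
Iteration 3:
  f(1.299458) = -0.311410
  f(1.392154) = -0.061907
  x_4 = 1.392154 - (-0.061907)×(1.392154 - 1.299458)/(-0.061907 - (-0.311410))
       = 1.415154
Iteration 4:
  f(1.392154) = -0.061907
  f(1.415154) = 0.002661
  x_5 = 1.415154 - 0.002661×(1.415154 - 1.392154)/(0.002661 - (-0.061907))
       = 1.414206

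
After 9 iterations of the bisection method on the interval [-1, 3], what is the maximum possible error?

Bisection error bound: |error| ≤ (b-a)/2^n
|error| ≤ (3 - (-1))/2^9 = 4/2^9
|error| ≤ 0.0078125000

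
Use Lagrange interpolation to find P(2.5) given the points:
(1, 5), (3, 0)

Lagrange interpolation formula:
P(x) = Σ yᵢ × Lᵢ(x)
where Lᵢ(x) = Π_{j≠i} (x - xⱼ)/(xᵢ - xⱼ)

L_0(2.5) = (2.5 - 3)/(1 - 3) = 0.250000
L_1(2.5) = (2.5 - 1)/(3 - 1) = 0.750000

P(2.5) = 5×L_0(2.5) + 0×L_1(2.5)
P(2.5) = 1.250000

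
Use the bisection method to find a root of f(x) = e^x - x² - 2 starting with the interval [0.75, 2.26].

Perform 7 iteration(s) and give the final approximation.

f(x) = e^x - x² - 2
Initial interval: [0.75, 2.26]

Iteration 1:
  c_1 = (0.750000 + 2.260000)/2 = 1.505000
  f(c_1) = f(1.505000) = 0.239129
  f(a) × f(c) < 0, new interval: [0.750000, 1.505000]
Iteration 2:
  c_2 = (0.750000 + 1.505000)/2 = 1.127500
  f(c_2) = f(1.127500) = -0.183329
  f(a) × f(c) ≥ 0, new interval: [1.127500, 1.505000]
Iteration 3:
  c_3 = (1.127500 + 1.505000)/2 = 1.316250
  f(c_3) = f(1.316250) = -0.003104
  f(a) × f(c) ≥ 0, new interval: [1.316250, 1.505000]
Iteration 4:
  c_4 = (1.316250 + 1.505000)/2 = 1.410625
  f(c_4) = f(1.410625) = 0.108653
  f(a) × f(c) < 0, new interval: [1.316250, 1.410625]
Iteration 5:
  c_5 = (1.316250 + 1.410625)/2 = 1.363437
  f(c_5) = f(1.363437) = 0.050648
  f(a) × f(c) < 0, new interval: [1.316250, 1.363437]
Iteration 6:
  c_6 = (1.316250 + 1.363437)/2 = 1.339844
  f(c_6) = f(1.339844) = 0.023266
  f(a) × f(c) < 0, new interval: [1.316250, 1.339844]
Iteration 7:
  c_7 = (1.316250 + 1.339844)/2 = 1.328047
  f(c_7) = f(1.328047) = 0.009957
  f(a) × f(c) < 0, new interval: [1.316250, 1.328047]

After 7 iteration(s), the approximation is c_7 = 1.328047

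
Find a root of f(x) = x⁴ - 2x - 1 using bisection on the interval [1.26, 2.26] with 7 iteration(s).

f(x) = x⁴ - 2x - 1
Initial interval: [1.26, 2.26]

Iteration 1:
  c_1 = (1.260000 + 2.260000)/2 = 1.760000
  f(c_1) = f(1.760000) = 5.075126
  f(a) × f(c) < 0, new interval: [1.260000, 1.760000]
Iteration 2:
  c_2 = (1.260000 + 1.760000)/2 = 1.510000
  f(c_2) = f(1.510000) = 1.178856
  f(a) × f(c) < 0, new interval: [1.260000, 1.510000]
Iteration 3:
  c_3 = (1.260000 + 1.510000)/2 = 1.385000
  f(c_3) = f(1.385000) = -0.090413
  f(a) × f(c) ≥ 0, new interval: [1.385000, 1.510000]
Iteration 4:
  c_4 = (1.385000 + 1.510000)/2 = 1.447500
  f(c_4) = f(1.447500) = 0.495099
  f(a) × f(c) < 0, new interval: [1.385000, 1.447500]
Iteration 5:
  c_5 = (1.385000 + 1.447500)/2 = 1.416250
  f(c_5) = f(1.416250) = 0.190589
  f(a) × f(c) < 0, new interval: [1.385000, 1.416250]
Iteration 6:
  c_6 = (1.385000 + 1.416250)/2 = 1.400625
  f(c_6) = f(1.400625) = 0.047215
  f(a) × f(c) < 0, new interval: [1.385000, 1.400625]
Iteration 7:
  c_7 = (1.385000 + 1.400625)/2 = 1.392812
  f(c_7) = f(1.392812) = -0.022310
  f(a) × f(c) ≥ 0, new interval: [1.392812, 1.400625]

After 7 iteration(s), the approximation is c_7 = 1.392812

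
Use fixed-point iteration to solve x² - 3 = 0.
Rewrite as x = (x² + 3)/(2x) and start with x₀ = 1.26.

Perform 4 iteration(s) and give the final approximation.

Equation: x² - 3 = 0
Fixed-point form: x = (x² + 3)/(2x)
x₀ = 1.26

x_1 = g(1.260000) = 1.820476
x_2 = g(1.820476) = 1.734198
x_3 = g(1.734198) = 1.732052
x_4 = g(1.732052) = 1.732051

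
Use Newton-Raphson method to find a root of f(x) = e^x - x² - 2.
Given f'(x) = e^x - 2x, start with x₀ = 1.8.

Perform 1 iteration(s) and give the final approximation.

f(x) = e^x - x² - 2
f'(x) = e^x - 2x
x₀ = 1.8

Newton-Raphson formula: x_{n+1} = x_n - f(x_n)/f'(x_n)

Iteration 1:
  f(1.800000) = 0.809647
  f'(1.800000) = 2.449647
  x_1 = 1.800000 - 0.809647/2.449647 = 1.469484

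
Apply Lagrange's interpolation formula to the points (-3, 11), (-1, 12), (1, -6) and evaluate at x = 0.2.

Lagrange interpolation formula:
P(x) = Σ yᵢ × Lᵢ(x)
where Lᵢ(x) = Π_{j≠i} (x - xⱼ)/(xᵢ - xⱼ)

L_0(0.2) = (0.2 - (-1))/(-3 - (-1)) × (0.2 - 1)/(-3 - 1) = -0.120000
L_1(0.2) = (0.2 - (-3))/(-1 - (-3)) × (0.2 - 1)/(-1 - 1) = 0.640000
L_2(0.2) = (0.2 - (-3))/(1 - (-3)) × (0.2 - (-1))/(1 - (-1)) = 0.480000

P(0.2) = 11×L_0(0.2) + 12×L_1(0.2) + (-6)×L_2(0.2)
P(0.2) = 3.480000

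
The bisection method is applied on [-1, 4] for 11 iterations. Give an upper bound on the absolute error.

Bisection error bound: |error| ≤ (b-a)/2^n
|error| ≤ (4 - (-1))/2^11 = 5/2^11
|error| ≤ 0.0024414062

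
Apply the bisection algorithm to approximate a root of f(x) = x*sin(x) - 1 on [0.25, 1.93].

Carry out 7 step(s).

f(x) = x*sin(x) - 1
Initial interval: [0.25, 1.93]

Iteration 1:
  c_1 = (0.250000 + 1.930000)/2 = 1.090000
  f(c_1) = f(1.090000) = -0.033577
  f(a) × f(c) ≥ 0, new interval: [1.090000, 1.930000]
Iteration 2:
  c_2 = (1.090000 + 1.930000)/2 = 1.510000
  f(c_2) = f(1.510000) = 0.507210
  f(a) × f(c) < 0, new interval: [1.090000, 1.510000]
Iteration 3:
  c_3 = (1.090000 + 1.510000)/2 = 1.300000
  f(c_3) = f(1.300000) = 0.252626
  f(a) × f(c) < 0, new interval: [1.090000, 1.300000]
Iteration 4:
  c_4 = (1.090000 + 1.300000)/2 = 1.195000
  f(c_4) = f(1.195000) = 0.111608
  f(a) × f(c) < 0, new interval: [1.090000, 1.195000]
Iteration 5:
  c_5 = (1.090000 + 1.195000)/2 = 1.142500
  f(c_5) = f(1.142500) = 0.039303
  f(a) × f(c) < 0, new interval: [1.090000, 1.142500]
Iteration 6:
  c_6 = (1.090000 + 1.142500)/2 = 1.116250
  f(c_6) = f(1.116250) = 0.002906
  f(a) × f(c) < 0, new interval: [1.090000, 1.116250]
Iteration 7:
  c_7 = (1.090000 + 1.116250)/2 = 1.103125
  f(c_7) = f(1.103125) = -0.015328
  f(a) × f(c) ≥ 0, new interval: [1.103125, 1.116250]

After 7 iteration(s), the approximation is c_7 = 1.103125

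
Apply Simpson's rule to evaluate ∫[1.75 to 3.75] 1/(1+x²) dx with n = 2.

f(x) = 1/(1+x²)
a = 1.75, b = 3.75, n = 2
h = (b - a)/n = 1.000000

Simpson's rule: (h/3)[f(x₀) + 4f(x₁) + 2f(x₂) + ... + f(xₙ)]

x_0 = 1.7500, f(x_0) = 0.246154, coefficient = 1
x_1 = 2.7500, f(x_1) = 0.116788, coefficient = 4
x_2 = 3.7500, f(x_2) = 0.066390, coefficient = 1

I ≈ (1.000000/3) × 0.779697 = 0.259899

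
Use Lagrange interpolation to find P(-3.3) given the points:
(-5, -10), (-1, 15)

Lagrange interpolation formula:
P(x) = Σ yᵢ × Lᵢ(x)
where Lᵢ(x) = Π_{j≠i} (x - xⱼ)/(xᵢ - xⱼ)

L_0(-3.3) = (-3.3 - (-1))/(-5 - (-1)) = 0.575000
L_1(-3.3) = (-3.3 - (-5))/(-1 - (-5)) = 0.425000

P(-3.3) = (-10)×L_0(-3.3) + 15×L_1(-3.3)
P(-3.3) = 0.625000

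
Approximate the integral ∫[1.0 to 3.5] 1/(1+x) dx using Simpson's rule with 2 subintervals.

f(x) = 1/(1+x)
a = 1.0, b = 3.5, n = 2
h = (b - a)/n = 1.250000

Simpson's rule: (h/3)[f(x₀) + 4f(x₁) + 2f(x₂) + ... + f(xₙ)]

x_0 = 1.0000, f(x_0) = 0.500000, coefficient = 1
x_1 = 2.2500, f(x_1) = 0.307692, coefficient = 4
x_2 = 3.5000, f(x_2) = 0.222222, coefficient = 1

I ≈ (1.250000/3) × 1.952991 = 0.813746
Exact value: 0.810930
Error: 0.002816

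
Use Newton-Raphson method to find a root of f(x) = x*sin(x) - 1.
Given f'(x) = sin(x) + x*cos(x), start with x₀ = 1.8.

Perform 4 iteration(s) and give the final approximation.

f(x) = x*sin(x) - 1
f'(x) = sin(x) + x*cos(x)
x₀ = 1.8

Newton-Raphson formula: x_{n+1} = x_n - f(x_n)/f'(x_n)

Iteration 1:
  f(1.800000) = 0.752926
  f'(1.800000) = 0.564884
  x_1 = 1.800000 - 0.752926/0.564884 = 0.467114
Iteration 2:
  f(0.467114) = -0.789653
  f'(0.467114) = 0.867384
  x_2 = 0.467114 - (-0.789653)/0.867384 = 1.377499
Iteration 3:
  f(1.377499) = 0.351844
  f'(1.377499) = 1.245988
  x_3 = 1.377499 - 0.351844/1.245988 = 1.095117
Iteration 4:
  f(1.095117) = -0.026461
  f'(1.095117) = 1.390482
  x_4 = 1.095117 - (-0.026461)/1.390482 = 1.114147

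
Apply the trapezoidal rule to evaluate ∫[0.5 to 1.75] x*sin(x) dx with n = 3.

f(x) = x*sin(x)
a = 0.5, b = 1.75, n = 3
h = (b - a)/n = 0.416667

Trapezoidal rule: (h/2)[f(x₀) + 2f(x₁) + 2f(x₂) + ... + f(xₙ)]

x_0 = 0.5000, f(x_0) = 0.239713, coefficient = 1
x_1 = 0.9167, f(x_1) = 0.727446, coefficient = 2
x_2 = 1.3333, f(x_2) = 1.295917, coefficient = 2
x_3 = 1.7500, f(x_3) = 1.721975, coefficient = 1

I ≈ (0.416667/2) × 6.008415 = 1.251753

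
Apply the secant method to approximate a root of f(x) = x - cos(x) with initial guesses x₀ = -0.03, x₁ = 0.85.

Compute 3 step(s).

f(x) = x - cos(x)
x₀ = -0.03, x₁ = 0.85

Secant formula: x_{n+1} = x_n - f(x_n)(x_n - x_{n-1})/(f(x_n) - f(x_{n-1}))

Iteration 1:
  f(-0.030000) = -1.029550
  f(0.850000) = 0.190017
  x_2 = 0.850000 - 0.190017×(0.850000 - (-0.030000))/(0.190017 - (-1.029550))
       = 0.712890
Iteration 2:
  f(0.850000) = 0.190017
  f(0.712890) = -0.043585
  x_3 = 0.712890 - (-0.043585)×(0.712890 - 0.850000)/(-0.043585 - 0.190017)
       = 0.738472
Iteration 3:
  f(0.712890) = -0.043585
  f(0.738472) = -0.001027
  x_4 = 0.738472 - (-0.001027)×(0.738472 - 0.712890)/(-0.001027 - (-0.043585))
       = 0.739089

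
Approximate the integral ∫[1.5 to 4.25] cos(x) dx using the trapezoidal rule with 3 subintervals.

f(x) = cos(x)
a = 1.5, b = 4.25, n = 3
h = (b - a)/n = 0.916667

Trapezoidal rule: (h/2)[f(x₀) + 2f(x₁) + 2f(x₂) + ... + f(xₙ)]

x_0 = 1.5000, f(x_0) = 0.070737, coefficient = 1
x_1 = 2.4167, f(x_1) = -0.748549, coefficient = 2
x_2 = 3.3333, f(x_2) = -0.981674, coefficient = 2
x_3 = 4.2500, f(x_3) = -0.446087, coefficient = 1

I ≈ (0.916667/2) × -3.835795 = -1.758073
Exact value: -1.892484
Error: 0.134411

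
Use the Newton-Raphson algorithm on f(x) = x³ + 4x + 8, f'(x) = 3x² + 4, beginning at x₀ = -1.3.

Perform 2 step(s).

f(x) = x³ + 4x + 8
f'(x) = 3x² + 4
x₀ = -1.3

Newton-Raphson formula: x_{n+1} = x_n - f(x_n)/f'(x_n)

Iteration 1:
  f(-1.300000) = 0.603000
  f'(-1.300000) = 9.070000
  x_1 = -1.300000 - 0.603000/9.070000 = -1.366483
Iteration 2:
  f(-1.366483) = -0.017532
  f'(-1.366483) = 9.601827
  x_2 = -1.366483 - (-0.017532)/9.601827 = -1.364657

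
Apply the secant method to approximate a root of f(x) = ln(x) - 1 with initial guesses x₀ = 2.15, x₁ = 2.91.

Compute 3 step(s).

f(x) = ln(x) - 1
x₀ = 2.15, x₁ = 2.91

Secant formula: x_{n+1} = x_n - f(x_n)(x_n - x_{n-1})/(f(x_n) - f(x_{n-1}))

Iteration 1:
  f(2.150000) = -0.234532
  f(2.910000) = 0.068153
  x_2 = 2.910000 - 0.068153×(2.910000 - 2.150000)/(0.068153 - (-0.234532))
       = 2.738877
Iteration 2:
  f(2.910000) = 0.068153
  f(2.738877) = 0.007548
  x_3 = 2.738877 - 0.007548×(2.738877 - 2.910000)/(0.007548 - 0.068153)
       = 2.717565
Iteration 3:
  f(2.738877) = 0.007548
  f(2.717565) = -0.000264
  x_4 = 2.717565 - (-0.000264)×(2.717565 - 2.738877)/(-0.000264 - 0.007548)
       = 2.718285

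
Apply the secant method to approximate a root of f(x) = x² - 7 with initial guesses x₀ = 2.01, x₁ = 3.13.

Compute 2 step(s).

f(x) = x² - 7
x₀ = 2.01, x₁ = 3.13

Secant formula: x_{n+1} = x_n - f(x_n)(x_n - x_{n-1})/(f(x_n) - f(x_{n-1}))

Iteration 1:
  f(2.010000) = -2.959900
  f(3.130000) = 2.796900
  x_2 = 3.130000 - 2.796900×(3.130000 - 2.010000)/(2.796900 - (-2.959900))
       = 2.585856
Iteration 2:
  f(3.130000) = 2.796900
  f(2.585856) = -0.313349
  x_3 = 2.585856 - (-0.313349)×(2.585856 - 3.130000)/(-0.313349 - 2.796900)
       = 2.640677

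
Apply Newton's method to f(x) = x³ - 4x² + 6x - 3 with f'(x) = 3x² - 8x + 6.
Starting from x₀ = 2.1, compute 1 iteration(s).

f(x) = x³ - 4x² + 6x - 3
f'(x) = 3x² - 8x + 6
x₀ = 2.1

Newton-Raphson formula: x_{n+1} = x_n - f(x_n)/f'(x_n)

Iteration 1:
  f(2.100000) = 1.221000
  f'(2.100000) = 2.430000
  x_1 = 2.100000 - 1.221000/2.430000 = 1.597531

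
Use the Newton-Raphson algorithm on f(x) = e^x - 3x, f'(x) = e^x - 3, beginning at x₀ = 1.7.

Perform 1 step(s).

f(x) = e^x - 3x
f'(x) = e^x - 3
x₀ = 1.7

Newton-Raphson formula: x_{n+1} = x_n - f(x_n)/f'(x_n)

Iteration 1:
  f(1.700000) = 0.373947
  f'(1.700000) = 2.473947
  x_1 = 1.700000 - 0.373947/2.473947 = 1.548846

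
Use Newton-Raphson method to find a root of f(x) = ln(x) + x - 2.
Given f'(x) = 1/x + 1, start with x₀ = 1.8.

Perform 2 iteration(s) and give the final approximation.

f(x) = ln(x) + x - 2
f'(x) = 1/x + 1
x₀ = 1.8

Newton-Raphson formula: x_{n+1} = x_n - f(x_n)/f'(x_n)

Iteration 1:
  f(1.800000) = 0.387787
  f'(1.800000) = 1.555556
  x_1 = 1.800000 - 0.387787/1.555556 = 1.550709
Iteration 2:
  f(1.550709) = -0.010579
  f'(1.550709) = 1.644866
  x_2 = 1.550709 - (-0.010579)/1.644866 = 1.557140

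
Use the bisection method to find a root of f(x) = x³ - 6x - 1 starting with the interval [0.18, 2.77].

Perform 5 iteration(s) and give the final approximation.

f(x) = x³ - 6x - 1
Initial interval: [0.18, 2.77]

Iteration 1:
  c_1 = (0.180000 + 2.770000)/2 = 1.475000
  f(c_1) = f(1.475000) = -6.640953
  f(a) × f(c) ≥ 0, new interval: [1.475000, 2.770000]
Iteration 2:
  c_2 = (1.475000 + 2.770000)/2 = 2.122500
  f(c_2) = f(2.122500) = -4.173124
  f(a) × f(c) ≥ 0, new interval: [2.122500, 2.770000]
Iteration 3:
  c_3 = (2.122500 + 2.770000)/2 = 2.446250
  f(c_3) = f(2.446250) = -1.038800
  f(a) × f(c) ≥ 0, new interval: [2.446250, 2.770000]
Iteration 4:
  c_4 = (2.446250 + 2.770000)/2 = 2.608125
  f(c_4) = f(2.608125) = 1.092540
  f(a) × f(c) < 0, new interval: [2.446250, 2.608125]
Iteration 5:
  c_5 = (2.446250 + 2.608125)/2 = 2.527188
  f(c_5) = f(2.527188) = -0.022796
  f(a) × f(c) ≥ 0, new interval: [2.527188, 2.608125]

After 5 iteration(s), the approximation is c_5 = 2.527188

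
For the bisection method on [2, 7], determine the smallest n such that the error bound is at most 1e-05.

We need (b-a)/2^n ≤ 1e-05
(7 - 2)/2^n ≤ 1e-05
5/2^n ≤ 1e-05
2^n ≥ 500000
n ≥ log₂(500000) = 18.93
n ≥ 19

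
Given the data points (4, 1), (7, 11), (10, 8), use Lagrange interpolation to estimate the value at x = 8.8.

Lagrange interpolation formula:
P(x) = Σ yᵢ × Lᵢ(x)
where Lᵢ(x) = Π_{j≠i} (x - xⱼ)/(xᵢ - xⱼ)

L_0(8.8) = (8.8 - 7)/(4 - 7) × (8.8 - 10)/(4 - 10) = -0.120000
L_1(8.8) = (8.8 - 4)/(7 - 4) × (8.8 - 10)/(7 - 10) = 0.640000
L_2(8.8) = (8.8 - 4)/(10 - 4) × (8.8 - 7)/(10 - 7) = 0.480000

P(8.8) = 1×L_0(8.8) + 11×L_1(8.8) + 8×L_2(8.8)
P(8.8) = 10.760000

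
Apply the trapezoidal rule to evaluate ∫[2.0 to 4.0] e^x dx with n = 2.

f(x) = e^x
a = 2.0, b = 4.0, n = 2
h = (b - a)/n = 1.000000

Trapezoidal rule: (h/2)[f(x₀) + 2f(x₁) + 2f(x₂) + ... + f(xₙ)]

x_0 = 2.0000, f(x_0) = 7.389056, coefficient = 1
x_1 = 3.0000, f(x_1) = 20.085537, coefficient = 2
x_2 = 4.0000, f(x_2) = 54.598150, coefficient = 1

I ≈ (1.000000/2) × 102.158280 = 51.079140
Exact value: 47.209094
Error: 3.870046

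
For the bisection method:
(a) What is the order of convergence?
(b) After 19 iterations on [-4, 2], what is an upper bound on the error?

(a) Bisection has linear (order 1) convergence; the error is halved each step.

(b) Error bound = (b-a)/2^n = (2 - (-4))/2^{19}
    = 6/2^{19}

(a) 1 (linear); (b) error ≤ 1.14e-05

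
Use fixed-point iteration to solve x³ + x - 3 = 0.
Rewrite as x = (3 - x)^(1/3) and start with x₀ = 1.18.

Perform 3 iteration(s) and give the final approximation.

Equation: x³ + x - 3 = 0
Fixed-point form: x = (3 - x)^(1/3)
x₀ = 1.18

x_1 = g(1.180000) = 1.220929
x_2 = g(1.220929) = 1.211707
x_3 = g(1.211707) = 1.213797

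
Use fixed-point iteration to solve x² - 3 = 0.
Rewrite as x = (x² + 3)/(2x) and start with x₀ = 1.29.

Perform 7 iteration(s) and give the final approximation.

Equation: x² - 3 = 0
Fixed-point form: x = (x² + 3)/(2x)
x₀ = 1.29

x_1 = g(1.290000) = 1.807791
x_2 = g(1.807791) = 1.733637
x_3 = g(1.733637) = 1.732052
x_4 = g(1.732052) = 1.732051
x_5 = g(1.732051) = 1.732051
x_6 = g(1.732051) = 1.732051
x_7 = g(1.732051) = 1.732051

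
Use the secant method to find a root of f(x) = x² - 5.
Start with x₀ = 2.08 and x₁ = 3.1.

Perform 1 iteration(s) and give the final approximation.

f(x) = x² - 5
x₀ = 2.08, x₁ = 3.1

Secant formula: x_{n+1} = x_n - f(x_n)(x_n - x_{n-1})/(f(x_n) - f(x_{n-1}))

Iteration 1:
  f(2.080000) = -0.673600
  f(3.100000) = 4.610000
  x_2 = 3.100000 - 4.610000×(3.100000 - 2.080000)/(4.610000 - (-0.673600))
       = 2.210039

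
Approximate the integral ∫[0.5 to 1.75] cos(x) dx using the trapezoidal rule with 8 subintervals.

f(x) = cos(x)
a = 0.5, b = 1.75, n = 8
h = (b - a)/n = 0.156250

Trapezoidal rule: (h/2)[f(x₀) + 2f(x₁) + 2f(x₂) + ... + f(xₙ)]

x_0 = 0.5000, f(x_0) = 0.877583, coefficient = 1
x_1 = 0.6562, f(x_1) = 0.792286, coefficient = 2
x_2 = 0.8125, f(x_2) = 0.687686, coefficient = 2
x_3 = 0.9688, f(x_3) = 0.566330, coefficient = 2
x_4 = 1.1250, f(x_4) = 0.431177, coefficient = 2
x_5 = 1.2812, f(x_5) = 0.285517, coefficient = 2
x_6 = 1.4375, f(x_6) = 0.132902, coefficient = 2
x_7 = 1.5938, f(x_7) = -0.022952, coefficient = 2
x_8 = 1.7500, f(x_8) = -0.178246, coefficient = 1

I ≈ (0.156250/2) × 6.445228 = 0.503533
Exact value: 0.504560
Error: 0.001027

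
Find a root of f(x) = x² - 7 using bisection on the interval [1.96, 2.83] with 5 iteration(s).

f(x) = x² - 7
Initial interval: [1.96, 2.83]

Iteration 1:
  c_1 = (1.960000 + 2.830000)/2 = 2.395000
  f(c_1) = f(2.395000) = -1.263975
  f(a) × f(c) ≥ 0, new interval: [2.395000, 2.830000]
Iteration 2:
  c_2 = (2.395000 + 2.830000)/2 = 2.612500
  f(c_2) = f(2.612500) = -0.174844
  f(a) × f(c) ≥ 0, new interval: [2.612500, 2.830000]
Iteration 3:
  c_3 = (2.612500 + 2.830000)/2 = 2.721250
  f(c_3) = f(2.721250) = 0.405202
  f(a) × f(c) < 0, new interval: [2.612500, 2.721250]
Iteration 4:
  c_4 = (2.612500 + 2.721250)/2 = 2.666875
  f(c_4) = f(2.666875) = 0.112222
  f(a) × f(c) < 0, new interval: [2.612500, 2.666875]
Iteration 5:
  c_5 = (2.612500 + 2.666875)/2 = 2.639687
  f(c_5) = f(2.639687) = -0.032050
  f(a) × f(c) ≥ 0, new interval: [2.639687, 2.666875]

After 5 iteration(s), the approximation is c_5 = 2.639687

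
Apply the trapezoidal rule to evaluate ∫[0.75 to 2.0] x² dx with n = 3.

f(x) = x²
a = 0.75, b = 2.0, n = 3
h = (b - a)/n = 0.416667

Trapezoidal rule: (h/2)[f(x₀) + 2f(x₁) + 2f(x₂) + ... + f(xₙ)]

x_0 = 0.7500, f(x_0) = 0.562500, coefficient = 1
x_1 = 1.1667, f(x_1) = 1.361111, coefficient = 2
x_2 = 1.5833, f(x_2) = 2.506944, coefficient = 2
x_3 = 2.0000, f(x_3) = 4.000000, coefficient = 1

I ≈ (0.416667/2) × 12.298611 = 2.562211
Exact value: 2.526042
Error: 0.036169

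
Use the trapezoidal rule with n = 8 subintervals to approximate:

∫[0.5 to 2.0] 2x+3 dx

f(x) = 2x+3
a = 0.5, b = 2.0, n = 8
h = (b - a)/n = 0.187500

Trapezoidal rule: (h/2)[f(x₀) + 2f(x₁) + 2f(x₂) + ... + f(xₙ)]

x_0 = 0.5000, f(x_0) = 4.000000, coefficient = 1
x_1 = 0.6875, f(x_1) = 4.375000, coefficient = 2
x_2 = 0.8750, f(x_2) = 4.750000, coefficient = 2
x_3 = 1.0625, f(x_3) = 5.125000, coefficient = 2
x_4 = 1.2500, f(x_4) = 5.500000, coefficient = 2
x_5 = 1.4375, f(x_5) = 5.875000, coefficient = 2
x_6 = 1.6250, f(x_6) = 6.250000, coefficient = 2
x_7 = 1.8125, f(x_7) = 6.625000, coefficient = 2
x_8 = 2.0000, f(x_8) = 7.000000, coefficient = 1

I ≈ (0.187500/2) × 88.000000 = 8.250000
Exact value: 8.250000
Error: 0.000000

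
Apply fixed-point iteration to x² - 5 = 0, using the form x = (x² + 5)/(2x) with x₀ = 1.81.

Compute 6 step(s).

Equation: x² - 5 = 0
Fixed-point form: x = (x² + 5)/(2x)
x₀ = 1.81

x_1 = g(1.810000) = 2.286215
x_2 = g(2.286215) = 2.236618
x_3 = g(2.236618) = 2.236068
x_4 = g(2.236068) = 2.236068
x_5 = g(2.236068) = 2.236068
x_6 = g(2.236068) = 2.236068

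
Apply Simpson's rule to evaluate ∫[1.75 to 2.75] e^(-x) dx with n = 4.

f(x) = e^(-x)
a = 1.75, b = 2.75, n = 4
h = (b - a)/n = 0.250000

Simpson's rule: (h/3)[f(x₀) + 4f(x₁) + 2f(x₂) + ... + f(xₙ)]

x_0 = 1.7500, f(x_0) = 0.173774, coefficient = 1
x_1 = 2.0000, f(x_1) = 0.135335, coefficient = 4
x_2 = 2.2500, f(x_2) = 0.105399, coefficient = 2
x_3 = 2.5000, f(x_3) = 0.082085, coefficient = 4
x_4 = 2.7500, f(x_4) = 0.063928, coefficient = 1

I ≈ (0.250000/3) × 1.318181 = 0.109848
Exact value: 0.109846
Error: 0.000002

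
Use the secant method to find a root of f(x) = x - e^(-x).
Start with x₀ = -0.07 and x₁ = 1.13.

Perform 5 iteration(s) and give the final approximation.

f(x) = x - e^(-x)
x₀ = -0.07, x₁ = 1.13

Secant formula: x_{n+1} = x_n - f(x_n)(x_n - x_{n-1})/(f(x_n) - f(x_{n-1}))

Iteration 1:
  f(-0.070000) = -1.142508
  f(1.130000) = 0.806967
  x_2 = 1.130000 - 0.806967×(1.130000 - (-0.070000))/(0.806967 - (-1.142508))
       = 0.633271
Iteration 2:
  f(1.130000) = 0.806967
  f(0.633271) = 0.102419
  x_3 = 0.633271 - 0.102419×(0.633271 - 1.130000)/(0.102419 - 0.806967)
       = 0.561063
Iteration 3:
  f(0.633271) = 0.102419
  f(0.561063) = -0.009540
  x_4 = 0.561063 - (-0.009540)×(0.561063 - 0.633271)/(-0.009540 - 0.102419)
       = 0.567215
Iteration 4:
  f(0.561063) = -0.009540
  f(0.567215) = 0.000113
  x_5 = 0.567215 - 0.000113×(0.567215 - 0.561063)/(0.000113 - (-0.009540))
       = 0.567143
Iteration 5:
  f(0.567215) = 0.000113
  f(0.567143) = 0.000000
  x_6 = 0.567143 - 0.000000×(0.567143 - 0.567215)/(0.000000 - 0.000113)
       = 0.567143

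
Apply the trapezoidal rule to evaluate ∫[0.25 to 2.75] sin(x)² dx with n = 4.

f(x) = sin(x)²
a = 0.25, b = 2.75, n = 4
h = (b - a)/n = 0.625000

Trapezoidal rule: (h/2)[f(x₀) + 2f(x₁) + 2f(x₂) + ... + f(xₙ)]

x_0 = 0.2500, f(x_0) = 0.061209, coefficient = 1
x_1 = 0.8750, f(x_1) = 0.589123, coefficient = 2
x_2 = 1.5000, f(x_2) = 0.994996, coefficient = 2
x_3 = 2.1250, f(x_3) = 0.723044, coefficient = 2
x_4 = 2.7500, f(x_4) = 0.145665, coefficient = 1

I ≈ (0.625000/2) × 4.821200 = 1.506625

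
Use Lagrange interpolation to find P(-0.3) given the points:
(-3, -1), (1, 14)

Lagrange interpolation formula:
P(x) = Σ yᵢ × Lᵢ(x)
where Lᵢ(x) = Π_{j≠i} (x - xⱼ)/(xᵢ - xⱼ)

L_0(-0.3) = (-0.3 - 1)/(-3 - 1) = 0.325000
L_1(-0.3) = (-0.3 - (-3))/(1 - (-3)) = 0.675000

P(-0.3) = (-1)×L_0(-0.3) + 14×L_1(-0.3)
P(-0.3) = 9.125000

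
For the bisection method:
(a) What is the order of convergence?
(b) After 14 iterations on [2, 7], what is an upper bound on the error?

(a) Bisection has linear (order 1) convergence; the error is halved each step.

(b) Error bound = (b-a)/2^n = (7 - 2)/2^{14}
    = 5/2^{14}

(a) 1 (linear); (b) error ≤ 3.05e-04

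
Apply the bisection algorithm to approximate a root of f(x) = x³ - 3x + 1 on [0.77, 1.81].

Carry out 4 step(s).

f(x) = x³ - 3x + 1
Initial interval: [0.77, 1.81]

Iteration 1:
  c_1 = (0.770000 + 1.810000)/2 = 1.290000
  f(c_1) = f(1.290000) = -0.723311
  f(a) × f(c) ≥ 0, new interval: [1.290000, 1.810000]
Iteration 2:
  c_2 = (1.290000 + 1.810000)/2 = 1.550000
  f(c_2) = f(1.550000) = 0.073875
  f(a) × f(c) < 0, new interval: [1.290000, 1.550000]
Iteration 3:
  c_3 = (1.290000 + 1.550000)/2 = 1.420000
  f(c_3) = f(1.420000) = -0.396712
  f(a) × f(c) ≥ 0, new interval: [1.420000, 1.550000]
Iteration 4:
  c_4 = (1.420000 + 1.550000)/2 = 1.485000
  f(c_4) = f(1.485000) = -0.180241
  f(a) × f(c) ≥ 0, new interval: [1.485000, 1.550000]

After 4 iteration(s), the approximation is c_4 = 1.485000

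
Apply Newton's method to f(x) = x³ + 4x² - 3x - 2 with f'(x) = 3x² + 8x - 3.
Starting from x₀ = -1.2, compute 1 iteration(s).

f(x) = x³ + 4x² - 3x - 2
f'(x) = 3x² + 8x - 3
x₀ = -1.2

Newton-Raphson formula: x_{n+1} = x_n - f(x_n)/f'(x_n)

Iteration 1:
  f(-1.200000) = 5.632000
  f'(-1.200000) = -8.280000
  x_1 = -1.200000 - 5.632000/(-8.280000) = -0.519807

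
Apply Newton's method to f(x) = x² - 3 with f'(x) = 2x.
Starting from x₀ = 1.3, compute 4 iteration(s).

f(x) = x² - 3
f'(x) = 2x
x₀ = 1.3

Newton-Raphson formula: x_{n+1} = x_n - f(x_n)/f'(x_n)

Iteration 1:
  f(1.300000) = -1.310000
  f'(1.300000) = 2.600000
  x_1 = 1.300000 - (-1.310000)/2.600000 = 1.803846
Iteration 2:
  f(1.803846) = 0.253861
  f'(1.803846) = 3.607692
  x_2 = 1.803846 - 0.253861/3.607692 = 1.733480
Iteration 3:
  f(1.733480) = 0.004951
  f'(1.733480) = 3.466959
  x_3 = 1.733480 - 0.004951/3.466959 = 1.732051
Iteration 4:
  f(1.732051) = 0.000002
  f'(1.732051) = 3.464103
  x_4 = 1.732051 - 0.000002/3.464103 = 1.732051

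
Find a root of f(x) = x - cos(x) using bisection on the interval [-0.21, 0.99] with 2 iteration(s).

f(x) = x - cos(x)
Initial interval: [-0.21, 0.99]

Iteration 1:
  c_1 = (-0.210000 + 0.990000)/2 = 0.390000
  f(c_1) = f(0.390000) = -0.534909
  f(a) × f(c) ≥ 0, new interval: [0.390000, 0.990000]
Iteration 2:
  c_2 = (0.390000 + 0.990000)/2 = 0.690000
  f(c_2) = f(0.690000) = -0.081246
  f(a) × f(c) ≥ 0, new interval: [0.690000, 0.990000]

After 2 iteration(s), the approximation is c_2 = 0.690000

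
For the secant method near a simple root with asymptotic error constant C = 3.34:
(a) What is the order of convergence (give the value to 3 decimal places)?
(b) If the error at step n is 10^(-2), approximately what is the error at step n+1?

(a) Secant method has superlinear convergence with order φ = (1+√5)/2 ≈ 1.618.
    This means |e_{n+1}| ≈ C|e_n|^1.618.

(b) With |e_n| = 10^(-2) and C = 3.34:
    |e_{n+1}| ≈ 3.34 × (10^(-2))^1.618 = 3.34 × 10^(-3.24)

(a) ≈ 1.618 (golden ratio); (b) |e_{n+1}| ≈ 1.939e-03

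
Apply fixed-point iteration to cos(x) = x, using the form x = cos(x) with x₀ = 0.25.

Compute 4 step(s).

Equation: cos(x) = x
Fixed-point form: x = cos(x)
x₀ = 0.25

x_1 = g(0.250000) = 0.968912
x_2 = g(0.968912) = 0.566196
x_3 = g(0.566196) = 0.843947
x_4 = g(0.843947) = 0.664518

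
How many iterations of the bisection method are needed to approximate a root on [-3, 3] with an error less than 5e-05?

We need (b-a)/2^n ≤ 5e-05
(3 - (-3))/2^n ≤ 5e-05
6/2^n ≤ 5e-05
2^n ≥ 120000
n ≥ log₂(120000) = 16.87
n ≥ 17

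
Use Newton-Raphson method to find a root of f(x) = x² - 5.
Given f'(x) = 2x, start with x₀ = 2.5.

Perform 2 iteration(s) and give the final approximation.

f(x) = x² - 5
f'(x) = 2x
x₀ = 2.5

Newton-Raphson formula: x_{n+1} = x_n - f(x_n)/f'(x_n)

Iteration 1:
  f(2.500000) = 1.250000
  f'(2.500000) = 5.000000
  x_1 = 2.500000 - 1.250000/5.000000 = 2.250000
Iteration 2:
  f(2.250000) = 0.062500
  f'(2.250000) = 4.500000
  x_2 = 2.250000 - 0.062500/4.500000 = 2.236111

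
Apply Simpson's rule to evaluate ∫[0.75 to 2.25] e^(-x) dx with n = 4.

f(x) = e^(-x)
a = 0.75, b = 2.25, n = 4
h = (b - a)/n = 0.375000

Simpson's rule: (h/3)[f(x₀) + 4f(x₁) + 2f(x₂) + ... + f(xₙ)]

x_0 = 0.7500, f(x_0) = 0.472367, coefficient = 1
x_1 = 1.1250, f(x_1) = 0.324652, coefficient = 4
x_2 = 1.5000, f(x_2) = 0.223130, coefficient = 2
x_3 = 1.8750, f(x_3) = 0.153355, coefficient = 4
x_4 = 2.2500, f(x_4) = 0.105399, coefficient = 1

I ≈ (0.375000/3) × 2.936056 = 0.367007
Exact value: 0.366967
Error: 0.000040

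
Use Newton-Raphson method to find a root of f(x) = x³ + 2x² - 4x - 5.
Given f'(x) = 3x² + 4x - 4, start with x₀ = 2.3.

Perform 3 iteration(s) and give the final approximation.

f(x) = x³ + 2x² - 4x - 5
f'(x) = 3x² + 4x - 4
x₀ = 2.3

Newton-Raphson formula: x_{n+1} = x_n - f(x_n)/f'(x_n)

Iteration 1:
  f(2.300000) = 8.547000
  f'(2.300000) = 21.070000
  x_1 = 2.300000 - 8.547000/21.070000 = 1.894352
Iteration 2:
  f(1.894352) = 1.397747
  f'(1.894352) = 14.343119
  x_2 = 1.894352 - 1.397747/14.343119 = 1.796901
Iteration 3:
  f(1.796901) = 0.072038
  f'(1.796901) = 12.874170
  x_3 = 1.796901 - 0.072038/12.874170 = 1.791306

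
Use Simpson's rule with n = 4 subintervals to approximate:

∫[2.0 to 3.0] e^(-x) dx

f(x) = e^(-x)
a = 2.0, b = 3.0, n = 4
h = (b - a)/n = 0.250000

Simpson's rule: (h/3)[f(x₀) + 4f(x₁) + 2f(x₂) + ... + f(xₙ)]

x_0 = 2.0000, f(x_0) = 0.135335, coefficient = 1
x_1 = 2.2500, f(x_1) = 0.105399, coefficient = 4
x_2 = 2.5000, f(x_2) = 0.082085, coefficient = 2
x_3 = 2.7500, f(x_3) = 0.063928, coefficient = 4
x_4 = 3.0000, f(x_4) = 0.049787, coefficient = 1

I ≈ (0.250000/3) × 1.026601 = 0.085550
Exact value: 0.085548
Error: 0.000002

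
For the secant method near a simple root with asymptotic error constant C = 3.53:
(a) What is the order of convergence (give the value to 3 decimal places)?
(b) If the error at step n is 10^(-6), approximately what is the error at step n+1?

(a) Secant method has superlinear convergence with order φ = (1+√5)/2 ≈ 1.618.
    This means |e_{n+1}| ≈ C|e_n|^1.618.

(b) With |e_n| = 10^(-6) and C = 3.53:
    |e_{n+1}| ≈ 3.53 × (10^(-6))^1.618 = 3.53 × 10^(-9.71)

(a) ≈ 1.618 (golden ratio); (b) |e_{n+1}| ≈ 6.911e-10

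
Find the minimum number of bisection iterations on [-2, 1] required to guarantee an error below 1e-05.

We need (b-a)/2^n ≤ 1e-05
(1 - (-2))/2^n ≤ 1e-05
3/2^n ≤ 1e-05
2^n ≥ 300000
n ≥ log₂(300000) = 18.19
n ≥ 19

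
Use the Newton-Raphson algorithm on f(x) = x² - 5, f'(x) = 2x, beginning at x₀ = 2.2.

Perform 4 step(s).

f(x) = x² - 5
f'(x) = 2x
x₀ = 2.2

Newton-Raphson formula: x_{n+1} = x_n - f(x_n)/f'(x_n)

Iteration 1:
  f(2.200000) = -0.160000
  f'(2.200000) = 4.400000
  x_1 = 2.200000 - (-0.160000)/4.400000 = 2.236364
Iteration 2:
  f(2.236364) = 0.001322
  f'(2.236364) = 4.472727
  x_2 = 2.236364 - 0.001322/4.472727 = 2.236068
Iteration 3:
  f(2.236068) = 0.000000
  f'(2.236068) = 4.472136
  x_3 = 2.236068 - 0.000000/4.472136 = 2.236068
Iteration 4:
  f(2.236068) = 0.000000
  f'(2.236068) = 4.472136
  x_4 = 2.236068 - 0.000000/4.472136 = 2.236068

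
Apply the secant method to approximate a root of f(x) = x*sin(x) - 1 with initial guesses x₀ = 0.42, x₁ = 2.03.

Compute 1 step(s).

f(x) = x*sin(x) - 1
x₀ = 0.42, x₁ = 2.03

Secant formula: x_{n+1} = x_n - f(x_n)(x_n - x_{n-1})/(f(x_n) - f(x_{n-1}))

Iteration 1:
  f(0.420000) = -0.828741
  f(2.030000) = 0.819704
  x_2 = 2.030000 - 0.819704×(2.030000 - 0.420000)/(0.819704 - (-0.828741))
       = 1.229413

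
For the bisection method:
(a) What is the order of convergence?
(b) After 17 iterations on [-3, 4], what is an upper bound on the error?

(a) Bisection has linear (order 1) convergence; the error is halved each step.

(b) Error bound = (b-a)/2^n = (4 - (-3))/2^{17}
    = 7/2^{17}

(a) 1 (linear); (b) error ≤ 5.34e-05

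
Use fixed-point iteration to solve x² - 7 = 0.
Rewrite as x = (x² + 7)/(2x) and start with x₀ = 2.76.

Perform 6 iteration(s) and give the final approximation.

Equation: x² - 7 = 0
Fixed-point form: x = (x² + 7)/(2x)
x₀ = 2.76

x_1 = g(2.760000) = 2.648116
x_2 = g(2.648116) = 2.645752
x_3 = g(2.645752) = 2.645751
x_4 = g(2.645751) = 2.645751
x_5 = g(2.645751) = 2.645751
x_6 = g(2.645751) = 2.645751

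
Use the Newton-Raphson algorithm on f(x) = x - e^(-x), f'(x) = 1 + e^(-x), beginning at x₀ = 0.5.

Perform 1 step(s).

f(x) = x - e^(-x)
f'(x) = 1 + e^(-x)
x₀ = 0.5

Newton-Raphson formula: x_{n+1} = x_n - f(x_n)/f'(x_n)

Iteration 1:
  f(0.500000) = -0.106531
  f'(0.500000) = 1.606531
  x_1 = 0.500000 - (-0.106531)/1.606531 = 0.566311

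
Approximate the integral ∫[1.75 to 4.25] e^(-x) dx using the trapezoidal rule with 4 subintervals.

f(x) = e^(-x)
a = 1.75, b = 4.25, n = 4
h = (b - a)/n = 0.625000

Trapezoidal rule: (h/2)[f(x₀) + 2f(x₁) + 2f(x₂) + ... + f(xₙ)]

x_0 = 1.7500, f(x_0) = 0.173774, coefficient = 1
x_1 = 2.3750, f(x_1) = 0.093014, coefficient = 2
x_2 = 3.0000, f(x_2) = 0.049787, coefficient = 2
x_3 = 3.6250, f(x_3) = 0.026649, coefficient = 2
x_4 = 4.2500, f(x_4) = 0.014264, coefficient = 1

I ≈ (0.625000/2) × 0.526939 = 0.164669
Exact value: 0.159510
Error: 0.005159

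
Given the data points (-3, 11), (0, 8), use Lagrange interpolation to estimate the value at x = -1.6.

Lagrange interpolation formula:
P(x) = Σ yᵢ × Lᵢ(x)
where Lᵢ(x) = Π_{j≠i} (x - xⱼ)/(xᵢ - xⱼ)

L_0(-1.6) = (-1.6 - 0)/(-3 - 0) = 0.533333
L_1(-1.6) = (-1.6 - (-3))/(0 - (-3)) = 0.466667

P(-1.6) = 11×L_0(-1.6) + 8×L_1(-1.6)
P(-1.6) = 9.600000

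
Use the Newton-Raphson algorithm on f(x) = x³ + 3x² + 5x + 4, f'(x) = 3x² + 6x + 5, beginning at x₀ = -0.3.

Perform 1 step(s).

f(x) = x³ + 3x² + 5x + 4
f'(x) = 3x² + 6x + 5
x₀ = -0.3

Newton-Raphson formula: x_{n+1} = x_n - f(x_n)/f'(x_n)

Iteration 1:
  f(-0.300000) = 2.743000
  f'(-0.300000) = 3.470000
  x_1 = -0.300000 - 2.743000/3.470000 = -1.090490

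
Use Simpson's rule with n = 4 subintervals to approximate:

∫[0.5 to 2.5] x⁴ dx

f(x) = x⁴
a = 0.5, b = 2.5, n = 4
h = (b - a)/n = 0.500000

Simpson's rule: (h/3)[f(x₀) + 4f(x₁) + 2f(x₂) + ... + f(xₙ)]

x_0 = 0.5000, f(x_0) = 0.062500, coefficient = 1
x_1 = 1.0000, f(x_1) = 1.000000, coefficient = 4
x_2 = 1.5000, f(x_2) = 5.062500, coefficient = 2
x_3 = 2.0000, f(x_3) = 16.000000, coefficient = 4
x_4 = 2.5000, f(x_4) = 39.062500, coefficient = 1

I ≈ (0.500000/3) × 117.250000 = 19.541667
Exact value: 19.525000
Error: 0.016667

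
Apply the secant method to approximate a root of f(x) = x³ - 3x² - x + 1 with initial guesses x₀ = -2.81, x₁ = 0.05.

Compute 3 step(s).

f(x) = x³ - 3x² - x + 1
x₀ = -2.81, x₁ = 0.05

Secant formula: x_{n+1} = x_n - f(x_n)(x_n - x_{n-1})/(f(x_n) - f(x_{n-1}))

Iteration 1:
  f(-2.810000) = -42.066341
  f(0.050000) = 0.942625
  x_2 = 0.050000 - 0.942625×(0.050000 - (-2.810000))/(0.942625 - (-42.066341))
       = -0.012682
Iteration 2:
  f(0.050000) = 0.942625
  f(-0.012682) = 1.012198
  x_3 = -0.012682 - 1.012198×(-0.012682 - 0.050000)/(1.012198 - 0.942625)
       = 0.899268
Iteration 3:
  f(-0.012682) = 1.012198
  f(0.899268) = -1.598096
  x_4 = 0.899268 - (-1.598096)×(0.899268 - (-0.012682))/(-1.598096 - 1.012198)
       = 0.340946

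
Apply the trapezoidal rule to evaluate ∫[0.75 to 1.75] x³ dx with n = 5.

f(x) = x³
a = 0.75, b = 1.75, n = 5
h = (b - a)/n = 0.200000

Trapezoidal rule: (h/2)[f(x₀) + 2f(x₁) + 2f(x₂) + ... + f(xₙ)]

x_0 = 0.7500, f(x_0) = 0.421875, coefficient = 1
x_1 = 0.9500, f(x_1) = 0.857375, coefficient = 2
x_2 = 1.1500, f(x_2) = 1.520875, coefficient = 2
x_3 = 1.3500, f(x_3) = 2.460375, coefficient = 2
x_4 = 1.5500, f(x_4) = 3.723875, coefficient = 2
x_5 = 1.7500, f(x_5) = 5.359375, coefficient = 1

I ≈ (0.200000/2) × 22.906250 = 2.290625
Exact value: 2.265625
Error: 0.025000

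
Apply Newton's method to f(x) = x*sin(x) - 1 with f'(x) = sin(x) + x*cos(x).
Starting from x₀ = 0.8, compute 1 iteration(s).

f(x) = x*sin(x) - 1
f'(x) = sin(x) + x*cos(x)
x₀ = 0.8

Newton-Raphson formula: x_{n+1} = x_n - f(x_n)/f'(x_n)

Iteration 1:
  f(0.800000) = -0.426115
  f'(0.800000) = 1.274721
  x_1 = 0.800000 - (-0.426115)/1.274721 = 1.134281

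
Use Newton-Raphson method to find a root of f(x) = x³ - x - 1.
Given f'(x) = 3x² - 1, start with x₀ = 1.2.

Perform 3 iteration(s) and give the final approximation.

f(x) = x³ - x - 1
f'(x) = 3x² - 1
x₀ = 1.2

Newton-Raphson formula: x_{n+1} = x_n - f(x_n)/f'(x_n)

Iteration 1:
  f(1.200000) = -0.472000
  f'(1.200000) = 3.320000
  x_1 = 1.200000 - (-0.472000)/3.320000 = 1.342169
Iteration 2:
  f(1.342169) = 0.075636
  f'(1.342169) = 4.404250
  x_2 = 1.342169 - 0.075636/4.404250 = 1.324995
Iteration 3:
  f(1.324995) = 0.001182
  f'(1.324995) = 4.266837
  x_3 = 1.324995 - 0.001182/4.266837 = 1.324718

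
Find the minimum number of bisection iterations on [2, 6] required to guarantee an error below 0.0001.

We need (b-a)/2^n ≤ 0.0001
(6 - 2)/2^n ≤ 0.0001
4/2^n ≤ 0.0001
2^n ≥ 40000
n ≥ log₂(40000) = 15.29
n ≥ 16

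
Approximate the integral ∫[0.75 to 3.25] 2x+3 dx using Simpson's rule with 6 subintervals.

f(x) = 2x+3
a = 0.75, b = 3.25, n = 6
h = (b - a)/n = 0.416667

Simpson's rule: (h/3)[f(x₀) + 4f(x₁) + 2f(x₂) + ... + f(xₙ)]

x_0 = 0.7500, f(x_0) = 4.500000, coefficient = 1
x_1 = 1.1667, f(x_1) = 5.333333, coefficient = 4
x_2 = 1.5833, f(x_2) = 6.166667, coefficient = 2
x_3 = 2.0000, f(x_3) = 7.000000, coefficient = 4
x_4 = 2.4167, f(x_4) = 7.833333, coefficient = 2
x_5 = 2.8333, f(x_5) = 8.666667, coefficient = 4
x_6 = 3.2500, f(x_6) = 9.500000, coefficient = 1

I ≈ (0.416667/3) × 126.000000 = 17.500000
Exact value: 17.500000
Error: 0.000000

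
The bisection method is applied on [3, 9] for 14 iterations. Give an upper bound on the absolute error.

Bisection error bound: |error| ≤ (b-a)/2^n
|error| ≤ (9 - 3)/2^14 = 6/2^14
|error| ≤ 0.0003662109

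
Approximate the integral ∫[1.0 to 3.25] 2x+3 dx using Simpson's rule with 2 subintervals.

f(x) = 2x+3
a = 1.0, b = 3.25, n = 2
h = (b - a)/n = 1.125000

Simpson's rule: (h/3)[f(x₀) + 4f(x₁) + 2f(x₂) + ... + f(xₙ)]

x_0 = 1.0000, f(x_0) = 5.000000, coefficient = 1
x_1 = 2.1250, f(x_1) = 7.250000, coefficient = 4
x_2 = 3.2500, f(x_2) = 9.500000, coefficient = 1

I ≈ (1.125000/3) × 43.500000 = 16.312500
Exact value: 16.312500
Error: 0.000000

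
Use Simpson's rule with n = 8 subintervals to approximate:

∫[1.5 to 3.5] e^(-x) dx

f(x) = e^(-x)
a = 1.5, b = 3.5, n = 8
h = (b - a)/n = 0.250000

Simpson's rule: (h/3)[f(x₀) + 4f(x₁) + 2f(x₂) + ... + f(xₙ)]

x_0 = 1.5000, f(x_0) = 0.223130, coefficient = 1
x_1 = 1.7500, f(x_1) = 0.173774, coefficient = 4
x_2 = 2.0000, f(x_2) = 0.135335, coefficient = 2
x_3 = 2.2500, f(x_3) = 0.105399, coefficient = 4
x_4 = 2.5000, f(x_4) = 0.082085, coefficient = 2
x_5 = 2.7500, f(x_5) = 0.063928, coefficient = 4
x_6 = 3.0000, f(x_6) = 0.049787, coefficient = 2
x_7 = 3.2500, f(x_7) = 0.038774, coefficient = 4
x_8 = 3.5000, f(x_8) = 0.030197, coefficient = 1

I ≈ (0.250000/3) × 2.315243 = 0.192937
Exact value: 0.192933
Error: 0.000004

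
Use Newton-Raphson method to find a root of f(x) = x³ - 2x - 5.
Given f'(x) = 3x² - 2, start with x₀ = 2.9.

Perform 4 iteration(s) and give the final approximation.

f(x) = x³ - 2x - 5
f'(x) = 3x² - 2
x₀ = 2.9

Newton-Raphson formula: x_{n+1} = x_n - f(x_n)/f'(x_n)

Iteration 1:
  f(2.900000) = 13.589000
  f'(2.900000) = 23.230000
  x_1 = 2.900000 - 13.589000/23.230000 = 2.315024
Iteration 2:
  f(2.315024) = 2.776939
  f'(2.315024) = 14.078004
  x_2 = 2.315024 - 2.776939/14.078004 = 2.117770
Iteration 3:
  f(2.117770) = 0.262551
  f'(2.117770) = 11.454848
  x_3 = 2.117770 - 0.262551/11.454848 = 2.094849
Iteration 4:
  f(2.094849) = 0.003326
  f'(2.094849) = 11.165182
  x_4 = 2.094849 - 0.003326/11.165182 = 2.094552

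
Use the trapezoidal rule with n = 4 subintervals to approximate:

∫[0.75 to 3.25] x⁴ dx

f(x) = x⁴
a = 0.75, b = 3.25, n = 4
h = (b - a)/n = 0.625000

Trapezoidal rule: (h/2)[f(x₀) + 2f(x₁) + 2f(x₂) + ... + f(xₙ)]

x_0 = 0.7500, f(x_0) = 0.316406, coefficient = 1
x_1 = 1.3750, f(x_1) = 3.574463, coefficient = 2
x_2 = 2.0000, f(x_2) = 16.000000, coefficient = 2
x_3 = 2.6250, f(x_3) = 47.480713, coefficient = 2
x_4 = 3.2500, f(x_4) = 111.566406, coefficient = 1

I ≈ (0.625000/2) × 245.993164 = 76.872864
Exact value: 72.470703
Error: 4.402161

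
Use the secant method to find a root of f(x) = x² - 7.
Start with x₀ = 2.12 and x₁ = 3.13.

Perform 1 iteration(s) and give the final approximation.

f(x) = x² - 7
x₀ = 2.12, x₁ = 3.13

Secant formula: x_{n+1} = x_n - f(x_n)(x_n - x_{n-1})/(f(x_n) - f(x_{n-1}))

Iteration 1:
  f(2.120000) = -2.505600
  f(3.130000) = 2.796900
  x_2 = 3.130000 - 2.796900×(3.130000 - 2.120000)/(2.796900 - (-2.505600))
       = 2.597257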